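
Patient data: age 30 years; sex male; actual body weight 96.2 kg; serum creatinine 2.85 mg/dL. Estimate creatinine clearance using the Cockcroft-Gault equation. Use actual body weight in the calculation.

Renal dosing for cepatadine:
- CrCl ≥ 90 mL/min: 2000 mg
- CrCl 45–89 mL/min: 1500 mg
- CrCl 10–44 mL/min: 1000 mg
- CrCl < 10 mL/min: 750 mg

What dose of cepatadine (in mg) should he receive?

1500 mg

CrCl = (140 − 30) × 96.2 / (72 × 2.85) = 10582.0 / 205.20 ≈ 51.6 mL/min
CrCl ≈ 52 mL/min → bracket 45–89 mL/min.
Dose for this bracket: 1500 mg.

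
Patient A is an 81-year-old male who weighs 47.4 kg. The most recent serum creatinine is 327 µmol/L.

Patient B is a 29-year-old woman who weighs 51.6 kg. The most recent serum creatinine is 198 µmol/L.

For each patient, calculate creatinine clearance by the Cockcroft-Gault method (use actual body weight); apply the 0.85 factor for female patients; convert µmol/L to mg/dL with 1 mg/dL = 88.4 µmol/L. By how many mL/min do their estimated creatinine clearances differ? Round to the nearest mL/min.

Patient A: SCr = 327 / 88.4 = 3.699 mg/dL
Patient A: CrCl = (140 − 81) × 47.4 / (72 × 3.699) = 2796.6 / 266.33 ≈ 10.5 mL/min
Patient B: SCr = 198 / 88.4 = 2.24 mg/dL
Patient B: CrCl = (140 − 29) × 51.6 / (72 × 2.24) × 0.85 = 5727.6 / 161.28 × 0.85 ≈ 30.2 mL/min
|10.5 − 30.2| = 19.7 mL/min

20 mL/min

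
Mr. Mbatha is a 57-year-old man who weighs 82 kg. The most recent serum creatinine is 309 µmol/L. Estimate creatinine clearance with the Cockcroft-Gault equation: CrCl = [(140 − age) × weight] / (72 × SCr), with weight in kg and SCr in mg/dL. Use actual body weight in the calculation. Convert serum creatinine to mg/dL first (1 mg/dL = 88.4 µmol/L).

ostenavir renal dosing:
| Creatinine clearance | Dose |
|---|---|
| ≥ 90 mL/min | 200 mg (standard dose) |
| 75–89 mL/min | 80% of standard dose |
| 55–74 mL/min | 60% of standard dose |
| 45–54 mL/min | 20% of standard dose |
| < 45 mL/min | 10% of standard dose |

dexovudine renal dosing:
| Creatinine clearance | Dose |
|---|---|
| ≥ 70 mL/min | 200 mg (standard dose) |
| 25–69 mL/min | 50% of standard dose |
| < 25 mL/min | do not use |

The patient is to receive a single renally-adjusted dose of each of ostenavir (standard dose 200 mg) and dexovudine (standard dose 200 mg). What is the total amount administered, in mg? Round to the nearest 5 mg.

120 mg

SCr = 309 / 88.4 = 3.495 mg/dL
CrCl = (140 − 57) × 82 / (72 × 3.495) = 6806.0 / 251.64 ≈ 27.0 mL/min
CrCl ≈ 27 mL/min.
ostenavir: < 45 mL/min → 10% of 200 mg = 20 mg.
dexovudine: 25–69 mL/min → 50% of 200 mg = 100 mg.
Total = 20 + 100 = 120 mg.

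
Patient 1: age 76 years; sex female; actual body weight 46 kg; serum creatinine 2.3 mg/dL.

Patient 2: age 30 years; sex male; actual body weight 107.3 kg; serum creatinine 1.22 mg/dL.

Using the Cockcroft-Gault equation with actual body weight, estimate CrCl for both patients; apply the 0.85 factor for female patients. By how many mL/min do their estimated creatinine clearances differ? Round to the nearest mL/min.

119 mL/min

Patient 1: CrCl = (140 − 76) × 46 / (72 × 2.3) × 0.85 = 2944.0 / 165.60 × 0.85 ≈ 15.1 mL/min
Patient 2: CrCl = (140 − 30) × 107.3 / (72 × 1.22) = 11803.0 / 87.84 ≈ 134.4 mL/min
|15.1 − 134.4| = 119.3 mL/min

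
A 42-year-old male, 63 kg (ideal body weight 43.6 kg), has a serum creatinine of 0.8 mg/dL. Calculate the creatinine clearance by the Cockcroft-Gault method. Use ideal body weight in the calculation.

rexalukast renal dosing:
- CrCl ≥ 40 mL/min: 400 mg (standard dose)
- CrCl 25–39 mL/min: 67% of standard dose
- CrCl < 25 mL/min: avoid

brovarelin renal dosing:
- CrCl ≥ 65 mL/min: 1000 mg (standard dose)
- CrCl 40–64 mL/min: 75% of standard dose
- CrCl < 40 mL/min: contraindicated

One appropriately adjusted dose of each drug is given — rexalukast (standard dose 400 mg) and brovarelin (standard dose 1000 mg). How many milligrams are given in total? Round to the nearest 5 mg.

CrCl = (140 − 42) × 43.6 / (72 × 0.8) = 4272.8 / 57.60 ≈ 74.2 mL/min
CrCl ≈ 74 mL/min.
rexalukast: ≥ 40 mL/min → 100% of 400 mg = 400 mg.
brovarelin: ≥ 65 mL/min → 100% of 1000 mg = 1000 mg.
Total = 400 + 1000 = 1400 mg.

1400 mg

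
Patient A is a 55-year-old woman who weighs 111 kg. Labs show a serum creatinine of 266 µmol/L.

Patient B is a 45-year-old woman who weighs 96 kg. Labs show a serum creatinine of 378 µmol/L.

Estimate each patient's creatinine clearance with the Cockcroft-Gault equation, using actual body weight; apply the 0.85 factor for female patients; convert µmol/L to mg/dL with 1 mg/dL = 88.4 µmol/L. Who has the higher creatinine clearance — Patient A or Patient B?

Patient A: SCr = 266 / 88.4 = 3.009 mg/dL
Patient A: CrCl = (140 − 55) × 111 / (72 × 3.009) × 0.85 = 9435.0 / 216.65 × 0.85 ≈ 37.0 mL/min
Patient B: SCr = 378 / 88.4 = 4.276 mg/dL
Patient B: CrCl = (140 − 45) × 96 / (72 × 4.276) × 0.85 = 9120.0 / 307.87 × 0.85 ≈ 25.2 mL/min
37.0 vs 25.2 mL/min → Patient A is higher.

Patient A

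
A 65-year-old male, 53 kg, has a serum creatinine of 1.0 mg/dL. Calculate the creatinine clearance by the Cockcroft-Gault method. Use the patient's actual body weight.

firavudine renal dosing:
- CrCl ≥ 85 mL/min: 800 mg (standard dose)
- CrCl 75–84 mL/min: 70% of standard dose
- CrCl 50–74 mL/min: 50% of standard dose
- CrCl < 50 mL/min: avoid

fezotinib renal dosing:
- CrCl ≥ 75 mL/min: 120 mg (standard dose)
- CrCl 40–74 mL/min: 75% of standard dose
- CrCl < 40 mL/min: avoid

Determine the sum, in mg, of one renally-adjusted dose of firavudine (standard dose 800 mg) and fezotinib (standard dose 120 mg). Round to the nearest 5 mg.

490 mg

CrCl = (140 − 65) × 53 / (72 × 1) = 3975.0 / 72.00 ≈ 55.2 mL/min
CrCl ≈ 55 mL/min.
firavudine: 50–74 mL/min → 50% of 800 mg = 400 mg.
fezotinib: 40–74 mL/min → 75% of 120 mg = 90 mg.
Total = 400 + 90 = 490 mg.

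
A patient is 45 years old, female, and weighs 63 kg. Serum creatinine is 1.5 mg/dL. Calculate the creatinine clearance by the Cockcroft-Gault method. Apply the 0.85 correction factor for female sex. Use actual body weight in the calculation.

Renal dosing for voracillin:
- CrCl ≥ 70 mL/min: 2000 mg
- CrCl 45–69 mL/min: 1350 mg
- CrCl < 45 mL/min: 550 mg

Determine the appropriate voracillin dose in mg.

CrCl = (140 − 45) × 63 / (72 × 1.5) × 0.85 = 5985.0 / 108.00 × 0.85 ≈ 47.1 mL/min
CrCl ≈ 47 mL/min → bracket 45–69 mL/min.
Dose for this bracket: 1350 mg.

1350 mg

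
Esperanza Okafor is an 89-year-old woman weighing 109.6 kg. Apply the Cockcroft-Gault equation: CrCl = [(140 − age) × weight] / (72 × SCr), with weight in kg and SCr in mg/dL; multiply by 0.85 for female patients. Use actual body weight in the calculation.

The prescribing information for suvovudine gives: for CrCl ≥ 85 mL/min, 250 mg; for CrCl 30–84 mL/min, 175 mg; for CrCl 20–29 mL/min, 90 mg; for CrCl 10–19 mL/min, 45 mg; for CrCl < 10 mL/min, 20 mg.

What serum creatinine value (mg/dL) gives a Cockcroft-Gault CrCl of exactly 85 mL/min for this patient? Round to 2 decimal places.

Standard dose requires CrCl ≥ 85 mL/min.
Set (140 − 89) × 109.6 × 0.85 / (72 × SCr) = 85
SCr = (140 − 89) × 109.6 × 0.85 / (72 × 85) = 0.776 mg/dL

0.78 mg/dL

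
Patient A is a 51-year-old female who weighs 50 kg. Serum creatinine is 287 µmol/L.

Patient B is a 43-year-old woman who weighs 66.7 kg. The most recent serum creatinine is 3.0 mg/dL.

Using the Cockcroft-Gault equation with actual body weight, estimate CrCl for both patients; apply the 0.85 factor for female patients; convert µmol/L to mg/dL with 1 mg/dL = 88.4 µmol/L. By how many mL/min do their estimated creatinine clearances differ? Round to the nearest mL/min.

Patient A: SCr = 287 / 88.4 = 3.247 mg/dL
Patient A: CrCl = (140 − 51) × 50 / (72 × 3.247) × 0.85 = 4450.0 / 233.78 × 0.85 ≈ 16.2 mL/min
Patient B: CrCl = (140 − 43) × 66.7 / (72 × 3) × 0.85 = 6469.9 / 216.00 × 0.85 ≈ 25.5 mL/min
|16.2 − 25.5| = 9.3 mL/min

9 mL/min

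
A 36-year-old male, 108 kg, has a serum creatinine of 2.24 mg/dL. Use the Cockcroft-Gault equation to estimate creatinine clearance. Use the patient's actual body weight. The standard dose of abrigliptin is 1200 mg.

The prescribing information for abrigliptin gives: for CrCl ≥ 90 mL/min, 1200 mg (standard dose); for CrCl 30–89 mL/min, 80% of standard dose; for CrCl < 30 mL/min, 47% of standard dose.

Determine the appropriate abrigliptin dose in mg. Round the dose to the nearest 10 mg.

CrCl = (140 − 36) × 108 / (72 × 2.24) = 11232.0 / 161.28 ≈ 69.6 mL/min
CrCl ≈ 70 mL/min → bracket 30–89 mL/min.
80% of 1200 mg = 960 mg

960 mg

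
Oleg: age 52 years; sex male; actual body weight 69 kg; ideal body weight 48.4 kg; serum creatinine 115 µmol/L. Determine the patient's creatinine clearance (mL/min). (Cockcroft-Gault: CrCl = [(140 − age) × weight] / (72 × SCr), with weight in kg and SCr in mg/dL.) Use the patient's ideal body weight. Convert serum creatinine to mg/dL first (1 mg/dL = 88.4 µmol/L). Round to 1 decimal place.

45.5 mL/min

SCr = 115 / 88.4 = 1.301 mg/dL
CrCl = (140 − 52) × 48.4 / (72 × 1.301) = 4259.2 / 93.67 ≈ 45.5 mL/min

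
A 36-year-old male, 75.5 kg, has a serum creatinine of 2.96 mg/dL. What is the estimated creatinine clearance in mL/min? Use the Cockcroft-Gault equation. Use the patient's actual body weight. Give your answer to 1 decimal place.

CrCl = (140 − 36) × 75.5 / (72 × 2.96) = 7852.0 / 213.12 ≈ 36.8 mL/min

36.8 mL/min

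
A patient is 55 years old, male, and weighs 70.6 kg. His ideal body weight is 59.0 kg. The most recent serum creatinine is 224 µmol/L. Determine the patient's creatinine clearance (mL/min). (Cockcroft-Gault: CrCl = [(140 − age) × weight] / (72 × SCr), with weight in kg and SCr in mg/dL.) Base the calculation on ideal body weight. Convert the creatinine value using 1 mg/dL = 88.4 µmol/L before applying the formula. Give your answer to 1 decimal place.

27.5 mL/min

SCr = 224 / 88.4 = 2.534 mg/dL
CrCl = (140 − 55) × 59 / (72 × 2.534) = 5015.0 / 182.45 ≈ 27.5 mL/min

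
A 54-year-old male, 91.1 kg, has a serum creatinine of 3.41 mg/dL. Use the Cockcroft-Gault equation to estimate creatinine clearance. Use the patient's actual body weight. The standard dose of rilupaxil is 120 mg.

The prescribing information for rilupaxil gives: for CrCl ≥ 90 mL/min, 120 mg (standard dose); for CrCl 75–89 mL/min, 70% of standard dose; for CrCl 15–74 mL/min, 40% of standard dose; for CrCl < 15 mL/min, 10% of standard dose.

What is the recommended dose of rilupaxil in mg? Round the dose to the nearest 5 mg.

CrCl = (140 − 54) × 91.1 / (72 × 3.41) = 7834.6 / 245.52 ≈ 31.9 mL/min
CrCl ≈ 32 mL/min → bracket 15–74 mL/min.
40% of 120 mg = 48 mg → 50 mg

50 mg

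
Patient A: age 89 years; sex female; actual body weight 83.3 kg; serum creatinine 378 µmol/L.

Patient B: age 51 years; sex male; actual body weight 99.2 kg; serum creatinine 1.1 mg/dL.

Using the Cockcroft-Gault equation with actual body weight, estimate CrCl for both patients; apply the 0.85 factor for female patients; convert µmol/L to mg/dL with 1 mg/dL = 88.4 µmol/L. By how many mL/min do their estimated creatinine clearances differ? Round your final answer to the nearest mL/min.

Patient A: SCr = 378 / 88.4 = 4.276 mg/dL
Patient A: CrCl = (140 − 89) × 83.3 / (72 × 4.276) × 0.85 = 4248.3 / 307.87 × 0.85 ≈ 11.7 mL/min
Patient B: CrCl = (140 − 51) × 99.2 / (72 × 1.1) = 8828.8 / 79.20 ≈ 111.5 mL/min
|11.7 − 111.5| = 99.8 mL/min

100 mL/min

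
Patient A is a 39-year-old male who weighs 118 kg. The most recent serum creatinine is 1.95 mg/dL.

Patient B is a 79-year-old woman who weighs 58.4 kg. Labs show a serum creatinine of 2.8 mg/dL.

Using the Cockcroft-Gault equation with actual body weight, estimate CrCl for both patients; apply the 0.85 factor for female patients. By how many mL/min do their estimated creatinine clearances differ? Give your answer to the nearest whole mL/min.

Patient A: CrCl = (140 − 39) × 118 / (72 × 1.95) = 11918.0 / 140.40 ≈ 84.9 mL/min
Patient B: CrCl = (140 − 79) × 58.4 / (72 × 2.8) × 0.85 = 3562.4 / 201.60 × 0.85 ≈ 15.0 mL/min
|84.9 − 15.0| = 69.9 mL/min

70 mL/min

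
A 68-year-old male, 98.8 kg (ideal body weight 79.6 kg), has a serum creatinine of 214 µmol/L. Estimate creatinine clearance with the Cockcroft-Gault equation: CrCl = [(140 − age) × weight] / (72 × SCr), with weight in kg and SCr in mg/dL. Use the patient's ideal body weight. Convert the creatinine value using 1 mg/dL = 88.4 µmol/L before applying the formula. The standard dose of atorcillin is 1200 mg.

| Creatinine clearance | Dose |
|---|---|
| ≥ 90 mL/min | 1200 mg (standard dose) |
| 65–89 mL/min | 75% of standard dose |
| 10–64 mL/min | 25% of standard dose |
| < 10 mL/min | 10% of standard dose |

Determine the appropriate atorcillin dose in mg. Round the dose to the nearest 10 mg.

300 mg

SCr = 214 / 88.4 = 2.421 mg/dL
CrCl = (140 − 68) × 79.6 / (72 × 2.421) = 5731.2 / 174.31 ≈ 32.9 mL/min
CrCl ≈ 33 mL/min → bracket 10–64 mL/min.
25% of 1200 mg = 300 mg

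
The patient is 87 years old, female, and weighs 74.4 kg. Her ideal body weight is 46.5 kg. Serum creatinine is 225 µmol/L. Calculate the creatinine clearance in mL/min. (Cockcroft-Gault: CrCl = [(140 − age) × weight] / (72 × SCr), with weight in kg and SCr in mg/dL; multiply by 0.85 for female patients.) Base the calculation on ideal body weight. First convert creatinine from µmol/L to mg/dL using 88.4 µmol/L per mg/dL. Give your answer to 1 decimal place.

SCr = 225 / 88.4 = 2.545 mg/dL
CrCl = (140 − 87) × 46.5 / (72 × 2.545) × 0.85 = 2464.5 / 183.24 × 0.85 ≈ 11.4 mL/min

11.4 mL/min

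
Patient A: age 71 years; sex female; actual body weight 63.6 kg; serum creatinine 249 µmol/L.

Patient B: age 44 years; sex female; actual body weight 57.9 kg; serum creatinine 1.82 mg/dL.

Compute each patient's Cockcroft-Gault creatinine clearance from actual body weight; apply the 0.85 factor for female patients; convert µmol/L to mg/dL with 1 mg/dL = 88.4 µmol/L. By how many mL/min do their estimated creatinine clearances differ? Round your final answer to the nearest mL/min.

18 mL/min

Patient A: SCr = 249 / 88.4 = 2.817 mg/dL
Patient A: CrCl = (140 − 71) × 63.6 / (72 × 2.817) × 0.85 = 4388.4 / 202.82 × 0.85 ≈ 18.4 mL/min
Patient B: CrCl = (140 − 44) × 57.9 / (72 × 1.82) × 0.85 = 5558.4 / 131.04 × 0.85 ≈ 36.1 mL/min
|18.4 − 36.1| = 17.7 mL/min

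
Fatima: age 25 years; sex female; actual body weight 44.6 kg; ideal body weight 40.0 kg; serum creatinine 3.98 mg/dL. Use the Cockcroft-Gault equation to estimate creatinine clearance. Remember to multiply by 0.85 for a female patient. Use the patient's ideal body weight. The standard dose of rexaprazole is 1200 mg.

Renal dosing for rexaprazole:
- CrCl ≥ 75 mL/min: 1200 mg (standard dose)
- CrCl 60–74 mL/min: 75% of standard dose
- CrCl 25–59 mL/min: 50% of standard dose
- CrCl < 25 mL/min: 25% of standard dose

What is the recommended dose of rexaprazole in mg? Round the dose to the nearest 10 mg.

CrCl = (140 − 25) × 40 / (72 × 3.98) × 0.85 = 4600.0 / 286.56 × 0.85 ≈ 13.6 mL/min
CrCl ≈ 14 mL/min → bracket < 25 mL/min.
25% of 1200 mg = 300 mg

300 mg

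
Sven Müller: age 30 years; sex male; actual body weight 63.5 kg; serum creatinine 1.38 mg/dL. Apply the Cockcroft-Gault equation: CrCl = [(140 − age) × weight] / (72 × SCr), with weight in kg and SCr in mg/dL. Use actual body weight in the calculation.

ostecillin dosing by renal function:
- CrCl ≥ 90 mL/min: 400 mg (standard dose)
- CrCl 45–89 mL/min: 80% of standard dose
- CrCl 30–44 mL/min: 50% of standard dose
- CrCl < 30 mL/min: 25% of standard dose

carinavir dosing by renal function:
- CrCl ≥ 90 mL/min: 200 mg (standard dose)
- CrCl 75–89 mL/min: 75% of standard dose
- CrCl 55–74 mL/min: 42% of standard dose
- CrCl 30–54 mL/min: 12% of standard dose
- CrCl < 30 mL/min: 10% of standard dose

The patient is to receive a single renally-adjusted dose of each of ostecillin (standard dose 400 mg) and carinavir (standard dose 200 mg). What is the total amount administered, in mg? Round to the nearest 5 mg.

405 mg

CrCl = (140 − 30) × 63.5 / (72 × 1.38) = 6985.0 / 99.36 ≈ 70.3 mL/min
CrCl ≈ 70 mL/min.
ostecillin: 45–89 mL/min → 80% of 400 mg = 320 mg.
carinavir: 55–74 mL/min → 42% of 200 mg = 84 mg.
Total = 320 + 84 = 404 mg.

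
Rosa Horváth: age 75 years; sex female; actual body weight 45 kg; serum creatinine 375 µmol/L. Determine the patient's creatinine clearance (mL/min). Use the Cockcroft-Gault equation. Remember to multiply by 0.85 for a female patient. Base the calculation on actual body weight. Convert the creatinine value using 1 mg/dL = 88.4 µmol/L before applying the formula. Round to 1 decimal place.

SCr = 375 / 88.4 = 4.242 mg/dL
CrCl = (140 − 75) × 45 / (72 × 4.242) × 0.85 = 2925.0 / 305.42 × 0.85 ≈ 8.1 mL/min

8.1 mL/min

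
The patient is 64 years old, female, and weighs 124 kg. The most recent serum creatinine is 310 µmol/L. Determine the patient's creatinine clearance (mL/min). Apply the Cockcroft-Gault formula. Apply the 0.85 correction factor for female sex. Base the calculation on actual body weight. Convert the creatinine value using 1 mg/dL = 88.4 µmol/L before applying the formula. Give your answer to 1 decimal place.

31.7 mL/min

SCr = 310 / 88.4 = 3.507 mg/dL
CrCl = (140 − 64) × 124 / (72 × 3.507) × 0.85 = 9424.0 / 252.50 × 0.85 ≈ 31.7 mL/min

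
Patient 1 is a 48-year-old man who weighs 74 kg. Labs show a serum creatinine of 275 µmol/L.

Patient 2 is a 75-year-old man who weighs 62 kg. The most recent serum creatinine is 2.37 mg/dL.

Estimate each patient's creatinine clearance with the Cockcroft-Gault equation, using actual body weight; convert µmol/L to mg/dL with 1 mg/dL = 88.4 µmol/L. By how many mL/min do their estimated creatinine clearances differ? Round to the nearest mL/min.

7 mL/min

Patient 1: SCr = 275 / 88.4 = 3.111 mg/dL
Patient 1: CrCl = (140 − 48) × 74 / (72 × 3.111) = 6808.0 / 223.99 ≈ 30.4 mL/min
Patient 2: CrCl = (140 − 75) × 62 / (72 × 2.37) = 4030.0 / 170.64 ≈ 23.6 mL/min
|30.4 − 23.6| = 6.8 mL/min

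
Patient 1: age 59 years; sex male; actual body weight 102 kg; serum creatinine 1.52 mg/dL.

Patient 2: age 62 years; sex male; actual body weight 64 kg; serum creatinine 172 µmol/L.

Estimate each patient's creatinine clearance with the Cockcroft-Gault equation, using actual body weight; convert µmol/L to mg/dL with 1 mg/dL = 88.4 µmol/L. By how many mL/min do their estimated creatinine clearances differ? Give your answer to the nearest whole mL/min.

40 mL/min

Patient 1: CrCl = (140 − 59) × 102 / (72 × 1.52) = 8262.0 / 109.44 ≈ 75.5 mL/min
Patient 2: SCr = 172 / 88.4 = 1.946 mg/dL
Patient 2: CrCl = (140 − 62) × 64 / (72 × 1.946) = 4992.0 / 140.11 ≈ 35.6 mL/min
|75.5 − 35.6| = 39.9 mL/min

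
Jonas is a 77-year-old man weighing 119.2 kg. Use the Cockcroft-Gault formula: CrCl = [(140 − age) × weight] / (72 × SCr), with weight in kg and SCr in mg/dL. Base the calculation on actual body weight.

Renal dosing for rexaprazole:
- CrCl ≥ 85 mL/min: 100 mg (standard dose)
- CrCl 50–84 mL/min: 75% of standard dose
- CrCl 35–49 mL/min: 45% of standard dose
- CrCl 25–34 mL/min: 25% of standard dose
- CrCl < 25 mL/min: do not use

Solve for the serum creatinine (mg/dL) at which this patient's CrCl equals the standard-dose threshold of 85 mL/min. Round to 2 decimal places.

Standard dose requires CrCl ≥ 85 mL/min.
Set (140 − 77) × 119.2 / (72 × SCr) = 85
SCr = (140 − 77) × 119.2 / (72 × 85) = 1.227 mg/dL

1.23 mg/dL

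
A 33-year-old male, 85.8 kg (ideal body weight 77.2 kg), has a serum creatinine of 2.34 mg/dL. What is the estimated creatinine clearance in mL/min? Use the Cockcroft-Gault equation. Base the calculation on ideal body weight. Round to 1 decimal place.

CrCl = (140 − 33) × 77.2 / (72 × 2.34) = 8260.4 / 168.48 ≈ 49.0 mL/min

49.0 mL/min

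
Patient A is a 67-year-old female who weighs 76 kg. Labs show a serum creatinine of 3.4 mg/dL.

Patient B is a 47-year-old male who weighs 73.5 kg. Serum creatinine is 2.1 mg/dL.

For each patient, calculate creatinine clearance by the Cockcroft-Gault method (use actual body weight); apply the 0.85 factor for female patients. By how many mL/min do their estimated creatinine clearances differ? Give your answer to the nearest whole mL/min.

Patient A: CrCl = (140 − 67) × 76 / (72 × 3.4) × 0.85 = 5548.0 / 244.80 × 0.85 ≈ 19.3 mL/min
Patient B: CrCl = (140 − 47) × 73.5 / (72 × 2.1) = 6835.5 / 151.20 ≈ 45.2 mL/min
|19.3 − 45.2| = 25.9 mL/min

26 mL/min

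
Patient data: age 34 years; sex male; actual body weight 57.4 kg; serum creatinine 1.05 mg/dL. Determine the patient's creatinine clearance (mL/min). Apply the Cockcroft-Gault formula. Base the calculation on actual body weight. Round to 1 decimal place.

CrCl = (140 − 34) × 57.4 / (72 × 1.05) = 6084.4 / 75.60 ≈ 80.5 mL/min

80.5 mL/min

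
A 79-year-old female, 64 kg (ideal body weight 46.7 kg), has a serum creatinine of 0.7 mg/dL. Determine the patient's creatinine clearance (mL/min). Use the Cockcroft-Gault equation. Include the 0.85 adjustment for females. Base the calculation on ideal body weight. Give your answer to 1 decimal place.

CrCl = (140 − 79) × 46.7 / (72 × 0.7) × 0.85 = 2848.7 / 50.40 × 0.85 ≈ 48.0 mL/min

48.0 mL/min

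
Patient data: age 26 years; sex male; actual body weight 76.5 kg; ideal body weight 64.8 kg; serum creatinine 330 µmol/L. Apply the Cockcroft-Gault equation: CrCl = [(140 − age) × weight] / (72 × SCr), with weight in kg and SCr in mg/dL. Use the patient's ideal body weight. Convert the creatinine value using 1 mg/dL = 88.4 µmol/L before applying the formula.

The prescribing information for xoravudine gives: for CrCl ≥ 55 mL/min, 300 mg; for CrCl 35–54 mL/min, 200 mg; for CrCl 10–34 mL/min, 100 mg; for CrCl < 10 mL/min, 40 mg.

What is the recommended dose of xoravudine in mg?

SCr = 330 / 88.4 = 3.733 mg/dL
CrCl = (140 − 26) × 64.8 / (72 × 3.733) = 7387.2 / 268.78 ≈ 27.5 mL/min
CrCl ≈ 27 mL/min → bracket 10–34 mL/min.
Dose for this bracket: 100 mg.

100 mg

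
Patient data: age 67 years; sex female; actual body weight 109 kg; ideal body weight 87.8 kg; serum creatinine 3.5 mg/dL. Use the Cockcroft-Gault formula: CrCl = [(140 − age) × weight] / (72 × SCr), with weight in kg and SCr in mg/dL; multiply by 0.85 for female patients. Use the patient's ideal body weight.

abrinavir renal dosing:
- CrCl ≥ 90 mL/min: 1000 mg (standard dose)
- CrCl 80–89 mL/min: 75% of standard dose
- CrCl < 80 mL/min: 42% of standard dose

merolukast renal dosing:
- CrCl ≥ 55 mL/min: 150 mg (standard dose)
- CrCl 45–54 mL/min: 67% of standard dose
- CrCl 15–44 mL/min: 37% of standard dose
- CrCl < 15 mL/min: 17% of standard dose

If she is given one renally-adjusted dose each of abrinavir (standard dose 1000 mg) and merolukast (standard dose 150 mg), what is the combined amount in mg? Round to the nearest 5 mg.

CrCl = (140 − 67) × 87.8 / (72 × 3.5) × 0.85 = 6409.4 / 252.00 × 0.85 ≈ 21.6 mL/min
CrCl ≈ 22 mL/min.
abrinavir: < 80 mL/min → 42% of 1000 mg = 420 mg.
merolukast: 15–44 mL/min → 37% of 150 mg = 55.5 mg.
Total = 420 + 55.5 = 475.5 mg.

475 mg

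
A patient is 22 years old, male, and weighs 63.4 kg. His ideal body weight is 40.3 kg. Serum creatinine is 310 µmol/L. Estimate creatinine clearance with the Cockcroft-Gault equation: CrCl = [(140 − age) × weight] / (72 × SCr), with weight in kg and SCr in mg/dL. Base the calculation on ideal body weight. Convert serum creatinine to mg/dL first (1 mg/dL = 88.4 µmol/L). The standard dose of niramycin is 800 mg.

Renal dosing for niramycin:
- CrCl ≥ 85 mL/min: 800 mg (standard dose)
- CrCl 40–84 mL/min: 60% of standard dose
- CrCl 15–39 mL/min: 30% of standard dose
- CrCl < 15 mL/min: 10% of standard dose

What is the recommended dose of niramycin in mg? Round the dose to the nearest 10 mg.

240 mg

SCr = 310 / 88.4 = 3.507 mg/dL
CrCl = (140 − 22) × 40.3 / (72 × 3.507) = 4755.4 / 252.50 ≈ 18.8 mL/min
CrCl ≈ 19 mL/min → bracket 15–39 mL/min.
30% of 800 mg = 240 mg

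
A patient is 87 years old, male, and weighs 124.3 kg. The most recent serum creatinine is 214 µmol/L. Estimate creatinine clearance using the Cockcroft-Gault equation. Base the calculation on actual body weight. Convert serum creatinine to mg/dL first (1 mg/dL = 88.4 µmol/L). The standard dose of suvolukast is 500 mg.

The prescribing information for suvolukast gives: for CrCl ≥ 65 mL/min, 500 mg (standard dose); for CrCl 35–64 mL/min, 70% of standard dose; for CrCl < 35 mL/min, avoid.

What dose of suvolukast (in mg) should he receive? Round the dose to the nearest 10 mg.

350 mg

SCr = 214 / 88.4 = 2.421 mg/dL
CrCl = (140 − 87) × 124.3 / (72 × 2.421) = 6587.9 / 174.31 ≈ 37.8 mL/min
CrCl ≈ 38 mL/min → bracket 35–64 mL/min.
70% of 500 mg = 350 mg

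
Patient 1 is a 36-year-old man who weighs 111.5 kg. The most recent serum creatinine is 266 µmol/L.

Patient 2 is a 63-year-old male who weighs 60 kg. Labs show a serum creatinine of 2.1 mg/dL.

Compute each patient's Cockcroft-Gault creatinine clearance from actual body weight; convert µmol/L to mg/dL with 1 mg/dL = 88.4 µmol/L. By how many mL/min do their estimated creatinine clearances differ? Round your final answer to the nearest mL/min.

Patient 1: SCr = 266 / 88.4 = 3.009 mg/dL
Patient 1: CrCl = (140 − 36) × 111.5 / (72 × 3.009) = 11596.0 / 216.65 ≈ 53.5 mL/min
Patient 2: CrCl = (140 − 63) × 60 / (72 × 2.1) = 4620.0 / 151.20 ≈ 30.6 mL/min
|53.5 − 30.6| = 22.9 mL/min

23 mL/min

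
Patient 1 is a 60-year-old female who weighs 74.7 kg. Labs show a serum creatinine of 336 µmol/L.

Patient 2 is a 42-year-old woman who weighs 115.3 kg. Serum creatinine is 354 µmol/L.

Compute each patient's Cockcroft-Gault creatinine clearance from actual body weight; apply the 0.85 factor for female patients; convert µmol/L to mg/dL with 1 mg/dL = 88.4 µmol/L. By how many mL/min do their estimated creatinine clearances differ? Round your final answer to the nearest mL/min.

15 mL/min

Patient 1: SCr = 336 / 88.4 = 3.801 mg/dL
Patient 1: CrCl = (140 − 60) × 74.7 / (72 × 3.801) × 0.85 = 5976.0 / 273.67 × 0.85 ≈ 18.6 mL/min
Patient 2: SCr = 354 / 88.4 = 4.005 mg/dL
Patient 2: CrCl = (140 − 42) × 115.3 / (72 × 4.005) × 0.85 = 11299.4 / 288.36 × 0.85 ≈ 33.3 mL/min
|18.6 − 33.3| = 14.7 mL/min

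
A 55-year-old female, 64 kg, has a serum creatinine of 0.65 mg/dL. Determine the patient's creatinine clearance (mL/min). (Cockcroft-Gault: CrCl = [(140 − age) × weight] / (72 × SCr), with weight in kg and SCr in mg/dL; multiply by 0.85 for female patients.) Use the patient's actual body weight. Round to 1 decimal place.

98.8 mL/min

CrCl = (140 − 55) × 64 / (72 × 0.65) × 0.85 = 5440.0 / 46.80 × 0.85 ≈ 98.8 mL/min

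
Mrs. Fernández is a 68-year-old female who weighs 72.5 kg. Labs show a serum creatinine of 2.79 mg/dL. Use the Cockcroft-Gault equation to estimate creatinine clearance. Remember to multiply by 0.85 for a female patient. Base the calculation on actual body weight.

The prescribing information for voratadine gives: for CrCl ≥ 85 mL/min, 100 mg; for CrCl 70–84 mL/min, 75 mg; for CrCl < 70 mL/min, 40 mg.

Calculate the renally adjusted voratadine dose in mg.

CrCl = (140 − 68) × 72.5 / (72 × 2.79) × 0.85 = 5220.0 / 200.88 × 0.85 ≈ 22.1 mL/min
CrCl ≈ 22 mL/min → bracket < 70 mL/min.
Dose for this bracket: 40 mg.

40 mg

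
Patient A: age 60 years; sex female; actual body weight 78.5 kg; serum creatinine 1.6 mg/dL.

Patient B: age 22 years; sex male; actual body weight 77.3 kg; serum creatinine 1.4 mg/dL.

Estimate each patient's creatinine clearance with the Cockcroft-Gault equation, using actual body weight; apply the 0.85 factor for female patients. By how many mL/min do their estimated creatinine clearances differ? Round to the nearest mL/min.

Patient A: CrCl = (140 − 60) × 78.5 / (72 × 1.6) × 0.85 = 6280.0 / 115.20 × 0.85 ≈ 46.3 mL/min
Patient B: CrCl = (140 − 22) × 77.3 / (72 × 1.4) = 9121.4 / 100.80 ≈ 90.5 mL/min
|46.3 − 90.5| = 44.2 mL/min

44 mL/min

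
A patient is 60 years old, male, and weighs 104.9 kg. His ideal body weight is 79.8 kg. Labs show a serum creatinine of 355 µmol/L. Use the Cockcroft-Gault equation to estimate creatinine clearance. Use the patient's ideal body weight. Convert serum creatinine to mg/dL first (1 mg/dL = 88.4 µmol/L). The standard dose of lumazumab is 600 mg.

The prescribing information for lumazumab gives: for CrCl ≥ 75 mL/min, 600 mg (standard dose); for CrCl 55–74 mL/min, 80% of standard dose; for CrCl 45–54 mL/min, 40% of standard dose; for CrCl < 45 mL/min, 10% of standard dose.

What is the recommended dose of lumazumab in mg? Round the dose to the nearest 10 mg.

SCr = 355 / 88.4 = 4.016 mg/dL
CrCl = (140 − 60) × 79.8 / (72 × 4.016) = 6384.0 / 289.15 ≈ 22.1 mL/min
CrCl ≈ 22 mL/min → bracket < 45 mL/min.
10% of 600 mg = 60 mg

60 mg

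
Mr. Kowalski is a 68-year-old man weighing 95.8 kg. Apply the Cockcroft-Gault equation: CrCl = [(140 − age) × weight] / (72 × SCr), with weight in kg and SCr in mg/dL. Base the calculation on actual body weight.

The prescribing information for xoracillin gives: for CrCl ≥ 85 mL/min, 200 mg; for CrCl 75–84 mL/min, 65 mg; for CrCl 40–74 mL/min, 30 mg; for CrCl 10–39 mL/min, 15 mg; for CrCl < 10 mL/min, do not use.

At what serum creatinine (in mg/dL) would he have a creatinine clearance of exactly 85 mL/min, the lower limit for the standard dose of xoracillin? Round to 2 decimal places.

1.13 mg/dL

Standard dose requires CrCl ≥ 85 mL/min.
Set (140 − 68) × 95.8 / (72 × SCr) = 85
SCr = (140 − 68) × 95.8 / (72 × 85) = 1.127 mg/dL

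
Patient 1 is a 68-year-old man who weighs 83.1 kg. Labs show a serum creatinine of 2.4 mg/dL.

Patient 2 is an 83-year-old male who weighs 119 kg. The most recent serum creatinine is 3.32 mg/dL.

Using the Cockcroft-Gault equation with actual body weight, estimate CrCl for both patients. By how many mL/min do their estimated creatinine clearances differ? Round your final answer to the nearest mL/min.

6 mL/min

Patient 1: CrCl = (140 − 68) × 83.1 / (72 × 2.4) = 5983.2 / 172.80 ≈ 34.6 mL/min
Patient 2: CrCl = (140 − 83) × 119 / (72 × 3.32) = 6783.0 / 239.04 ≈ 28.4 mL/min
|34.6 − 28.4| = 6.2 mL/min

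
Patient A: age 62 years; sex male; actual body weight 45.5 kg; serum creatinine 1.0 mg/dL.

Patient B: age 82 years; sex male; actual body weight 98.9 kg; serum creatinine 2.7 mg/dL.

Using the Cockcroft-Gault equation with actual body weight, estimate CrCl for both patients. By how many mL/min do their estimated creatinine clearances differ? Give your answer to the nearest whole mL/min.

20 mL/min

Patient A: CrCl = (140 − 62) × 45.5 / (72 × 1) = 3549.0 / 72.00 ≈ 49.3 mL/min
Patient B: CrCl = (140 − 82) × 98.9 / (72 × 2.7) = 5736.2 / 194.40 ≈ 29.5 mL/min
|49.3 − 29.5| = 19.8 mL/min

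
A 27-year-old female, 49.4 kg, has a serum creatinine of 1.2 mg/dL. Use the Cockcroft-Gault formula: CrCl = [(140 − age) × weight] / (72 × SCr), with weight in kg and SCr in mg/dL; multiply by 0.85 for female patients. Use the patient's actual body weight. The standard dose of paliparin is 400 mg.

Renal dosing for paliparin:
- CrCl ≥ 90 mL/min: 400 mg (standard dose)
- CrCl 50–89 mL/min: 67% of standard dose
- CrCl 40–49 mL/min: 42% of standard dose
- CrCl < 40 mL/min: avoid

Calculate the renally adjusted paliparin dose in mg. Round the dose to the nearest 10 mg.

270 mg

CrCl = (140 − 27) × 49.4 / (72 × 1.2) × 0.85 = 5582.2 / 86.40 × 0.85 ≈ 54.9 mL/min
CrCl ≈ 55 mL/min → bracket 50–89 mL/min.
67% of 400 mg = 268 mg → 270 mg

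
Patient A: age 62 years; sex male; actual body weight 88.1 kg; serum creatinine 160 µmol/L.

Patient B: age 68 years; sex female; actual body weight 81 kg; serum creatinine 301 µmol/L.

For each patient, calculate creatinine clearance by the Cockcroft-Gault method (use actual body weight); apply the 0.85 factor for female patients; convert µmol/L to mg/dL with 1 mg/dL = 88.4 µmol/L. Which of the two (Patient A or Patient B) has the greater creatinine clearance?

Patient A: SCr = 160 / 88.4 = 1.81 mg/dL
Patient A: CrCl = (140 − 62) × 88.1 / (72 × 1.81) = 6871.8 / 130.32 ≈ 52.7 mL/min
Patient B: SCr = 301 / 88.4 = 3.405 mg/dL
Patient B: CrCl = (140 − 68) × 81 / (72 × 3.405) × 0.85 = 5832.0 / 245.16 × 0.85 ≈ 20.2 mL/min
52.7 vs 20.2 mL/min → Patient A is higher.

Patient A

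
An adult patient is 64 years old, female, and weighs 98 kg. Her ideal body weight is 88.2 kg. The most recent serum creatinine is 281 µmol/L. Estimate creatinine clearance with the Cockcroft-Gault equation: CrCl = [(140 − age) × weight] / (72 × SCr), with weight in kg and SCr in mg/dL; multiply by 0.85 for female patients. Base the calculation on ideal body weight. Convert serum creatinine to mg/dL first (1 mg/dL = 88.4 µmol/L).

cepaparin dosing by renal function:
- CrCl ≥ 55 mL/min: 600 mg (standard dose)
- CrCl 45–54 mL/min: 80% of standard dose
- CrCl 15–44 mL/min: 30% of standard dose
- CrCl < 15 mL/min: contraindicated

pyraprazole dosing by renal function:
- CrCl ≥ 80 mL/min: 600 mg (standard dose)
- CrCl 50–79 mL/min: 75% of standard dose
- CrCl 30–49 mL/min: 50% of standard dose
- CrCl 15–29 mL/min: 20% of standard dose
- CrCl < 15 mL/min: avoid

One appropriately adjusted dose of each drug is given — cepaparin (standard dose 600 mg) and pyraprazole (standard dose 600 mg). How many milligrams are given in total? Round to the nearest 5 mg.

SCr = 281 / 88.4 = 3.179 mg/dL
CrCl = (140 − 64) × 88.2 / (72 × 3.179) × 0.85 = 6703.2 / 228.89 × 0.85 ≈ 24.9 mL/min
CrCl ≈ 25 mL/min.
cepaparin: 15–44 mL/min → 30% of 600 mg = 180 mg.
pyraprazole: 15–29 mL/min → 20% of 600 mg = 120 mg.
Total = 180 + 120 = 300 mg.

300 mg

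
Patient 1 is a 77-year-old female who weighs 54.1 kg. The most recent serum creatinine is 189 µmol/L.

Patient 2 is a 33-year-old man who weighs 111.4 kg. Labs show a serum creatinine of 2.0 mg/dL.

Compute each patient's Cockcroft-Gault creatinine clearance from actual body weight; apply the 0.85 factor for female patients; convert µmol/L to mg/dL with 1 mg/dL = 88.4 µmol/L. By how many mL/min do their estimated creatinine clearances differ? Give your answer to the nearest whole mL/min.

64 mL/min

Patient 1: SCr = 189 / 88.4 = 2.138 mg/dL
Patient 1: CrCl = (140 − 77) × 54.1 / (72 × 2.138) × 0.85 = 3408.3 / 153.94 × 0.85 ≈ 18.8 mL/min
Patient 2: CrCl = (140 − 33) × 111.4 / (72 × 2) = 11919.8 / 144.00 ≈ 82.8 mL/min
|18.8 − 82.8| = 64.0 mL/min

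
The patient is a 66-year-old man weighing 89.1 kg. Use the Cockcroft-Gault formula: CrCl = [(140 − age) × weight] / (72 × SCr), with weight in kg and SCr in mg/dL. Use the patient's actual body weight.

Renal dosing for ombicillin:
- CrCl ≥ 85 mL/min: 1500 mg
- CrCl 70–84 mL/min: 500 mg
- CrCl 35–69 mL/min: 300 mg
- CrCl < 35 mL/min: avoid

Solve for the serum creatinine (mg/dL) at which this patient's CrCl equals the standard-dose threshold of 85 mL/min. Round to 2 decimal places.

Standard dose requires CrCl ≥ 85 mL/min.
Set (140 − 66) × 89.1 / (72 × SCr) = 85
SCr = (140 − 66) × 89.1 / (72 × 85) = 1.077 mg/dL

1.08 mg/dL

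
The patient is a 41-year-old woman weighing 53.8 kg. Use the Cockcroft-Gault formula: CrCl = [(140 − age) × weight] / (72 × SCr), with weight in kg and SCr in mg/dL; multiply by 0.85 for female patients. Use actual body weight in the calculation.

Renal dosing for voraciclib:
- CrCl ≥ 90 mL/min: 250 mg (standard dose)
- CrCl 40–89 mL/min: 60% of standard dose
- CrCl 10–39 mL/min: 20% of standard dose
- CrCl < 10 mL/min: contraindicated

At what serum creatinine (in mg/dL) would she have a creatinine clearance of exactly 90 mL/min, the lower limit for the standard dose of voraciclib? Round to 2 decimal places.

0.70 mg/dL

Standard dose requires CrCl ≥ 90 mL/min.
Set (140 − 41) × 53.8 × 0.85 / (72 × SCr) = 90
SCr = (140 − 41) × 53.8 × 0.85 / (72 × 90) = 0.699 mg/dL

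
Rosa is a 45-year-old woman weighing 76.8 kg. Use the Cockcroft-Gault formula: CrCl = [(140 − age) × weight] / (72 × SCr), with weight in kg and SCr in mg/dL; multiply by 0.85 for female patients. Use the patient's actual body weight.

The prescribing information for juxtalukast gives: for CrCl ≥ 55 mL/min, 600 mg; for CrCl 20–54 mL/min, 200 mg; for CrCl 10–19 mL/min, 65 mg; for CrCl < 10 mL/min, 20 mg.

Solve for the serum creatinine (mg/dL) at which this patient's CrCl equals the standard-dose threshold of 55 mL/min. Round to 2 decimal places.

1.57 mg/dL

Standard dose requires CrCl ≥ 55 mL/min.
Set (140 − 45) × 76.8 × 0.85 / (72 × SCr) = 55
SCr = (140 − 45) × 76.8 × 0.85 / (72 × 55) = 1.566 mg/dL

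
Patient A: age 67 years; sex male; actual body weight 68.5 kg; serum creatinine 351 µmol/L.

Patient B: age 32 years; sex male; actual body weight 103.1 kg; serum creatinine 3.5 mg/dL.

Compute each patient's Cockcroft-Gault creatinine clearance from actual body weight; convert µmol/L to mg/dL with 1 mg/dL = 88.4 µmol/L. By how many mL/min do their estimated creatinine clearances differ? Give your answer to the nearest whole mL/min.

27 mL/min

Patient A: SCr = 351 / 88.4 = 3.971 mg/dL
Patient A: CrCl = (140 − 67) × 68.5 / (72 × 3.971) = 5000.5 / 285.91 ≈ 17.5 mL/min
Patient B: CrCl = (140 − 32) × 103.1 / (72 × 3.5) = 11134.8 / 252.00 ≈ 44.2 mL/min
|17.5 − 44.2| = 26.7 mL/min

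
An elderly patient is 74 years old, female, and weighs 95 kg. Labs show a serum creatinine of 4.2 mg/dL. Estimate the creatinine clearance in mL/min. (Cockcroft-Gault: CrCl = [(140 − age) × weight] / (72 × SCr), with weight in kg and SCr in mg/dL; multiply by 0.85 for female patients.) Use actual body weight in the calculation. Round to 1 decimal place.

17.6 mL/min

CrCl = (140 − 74) × 95 / (72 × 4.2) × 0.85 = 6270.0 / 302.40 × 0.85 ≈ 17.6 mL/min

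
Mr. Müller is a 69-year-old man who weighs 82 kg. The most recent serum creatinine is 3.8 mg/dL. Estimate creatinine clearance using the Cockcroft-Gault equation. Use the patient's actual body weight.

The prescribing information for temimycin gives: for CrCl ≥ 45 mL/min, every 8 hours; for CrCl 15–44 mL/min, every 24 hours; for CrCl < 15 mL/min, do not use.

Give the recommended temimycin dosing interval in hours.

CrCl = (140 − 69) × 82 / (72 × 3.8) = 5822.0 / 273.60 ≈ 21.3 mL/min
CrCl ≈ 21 mL/min → bracket 15–44 mL/min → every 24 hours.

every 24 hours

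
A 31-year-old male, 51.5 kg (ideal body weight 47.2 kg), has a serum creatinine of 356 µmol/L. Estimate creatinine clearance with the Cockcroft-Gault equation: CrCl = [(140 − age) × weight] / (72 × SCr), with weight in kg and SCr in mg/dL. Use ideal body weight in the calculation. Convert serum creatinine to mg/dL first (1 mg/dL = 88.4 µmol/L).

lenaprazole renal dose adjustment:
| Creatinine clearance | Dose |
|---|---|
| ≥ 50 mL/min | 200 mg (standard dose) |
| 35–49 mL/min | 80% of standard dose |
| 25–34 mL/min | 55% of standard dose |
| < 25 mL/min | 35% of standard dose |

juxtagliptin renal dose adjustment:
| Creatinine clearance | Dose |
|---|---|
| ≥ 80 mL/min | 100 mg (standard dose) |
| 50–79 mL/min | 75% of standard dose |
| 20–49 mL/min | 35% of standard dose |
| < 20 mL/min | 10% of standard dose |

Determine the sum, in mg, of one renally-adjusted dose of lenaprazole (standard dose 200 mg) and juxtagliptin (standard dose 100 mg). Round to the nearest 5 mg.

80 mg

SCr = 356 / 88.4 = 4.027 mg/dL
CrCl = (140 − 31) × 47.2 / (72 × 4.027) = 5144.8 / 289.94 ≈ 17.7 mL/min
CrCl ≈ 18 mL/min.
lenaprazole: < 25 mL/min → 35% of 200 mg = 70 mg.
juxtagliptin: < 20 mL/min → 10% of 100 mg = 10 mg.
Total = 70 + 10 = 80 mg.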